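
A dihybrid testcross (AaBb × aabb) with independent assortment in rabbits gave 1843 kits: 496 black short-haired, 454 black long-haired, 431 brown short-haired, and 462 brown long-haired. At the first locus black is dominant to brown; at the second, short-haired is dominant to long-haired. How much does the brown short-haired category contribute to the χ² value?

1.921

A dihybrid testcross with independent assortment gives a 1:1:1:1 ratio.
Expected counts for N = 1843 under a 1:1:1:1 ratio (total parts = 4):
  black short-haired: 1843 × 1/4 = 460.75
  black long-haired: 1843 × 1/4 = 460.75
  brown short-haired: 1843 × 1/4 = 460.75
  brown long-haired: 1843 × 1/4 = 460.75
Contribution of brown short-haired: (431 − 460.75)² / 460.75 = 1.9209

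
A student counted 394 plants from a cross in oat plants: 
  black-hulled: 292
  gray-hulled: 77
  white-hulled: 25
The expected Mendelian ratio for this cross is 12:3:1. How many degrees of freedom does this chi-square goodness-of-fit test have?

2

A goodness-of-fit test with 3 phenotype classes has df = 3 − 1 = 2.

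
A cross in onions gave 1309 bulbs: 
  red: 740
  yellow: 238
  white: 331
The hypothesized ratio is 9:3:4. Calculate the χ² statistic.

0.287

Under the 9:3:4 hypothesis (Σ ratio = 16, N = 1309):
  red: 1309 × 9/16 = 736.3125
  yellow: 1309 × 3/16 = 245.4375
  white: 1309 × 4/16 = 327.25
χ² = Σ (O − E)² / E
  red: (740 − 736.3125)² / 736.3125 = 0.0185
  yellow: (238 − 245.4375)² / 245.4375 = 0.2254
  white: (331 − 327.25)² / 327.25 = 0.0430
χ² = 0.0185 + 0.2254 + 0.0430 = 0.2869 ≈ 0.287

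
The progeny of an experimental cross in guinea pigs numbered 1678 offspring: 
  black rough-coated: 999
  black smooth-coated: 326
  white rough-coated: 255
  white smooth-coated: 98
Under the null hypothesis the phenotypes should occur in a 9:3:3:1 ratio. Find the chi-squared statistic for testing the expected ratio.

The 9:3:3:1 ratio has 16 parts, so with N = 1678 the expected counts are:
  black rough-coated: 1678 × 9/16 = 943.875
  black smooth-coated: 1678 × 3/16 = 314.625
  white rough-coated: 1678 × 3/16 = 314.625
  white smooth-coated: 1678 × 1/16 = 104.875
χ² = Σ (O − E)² / E
  black rough-coated: (999 − 943.875)² / 943.875 = 3.2195
  black smooth-coated: (326 − 314.625)² / 314.625 = 0.4113
  white rough-coated: (255 − 314.625)² / 314.625 = 11.2996
  white smooth-coated: (98 − 104.875)² / 104.875 = 0.4507
χ² = 3.2195 + 0.4113 + 11.2996 + 0.4507 = 15.3811 ≈ 15.381

15.381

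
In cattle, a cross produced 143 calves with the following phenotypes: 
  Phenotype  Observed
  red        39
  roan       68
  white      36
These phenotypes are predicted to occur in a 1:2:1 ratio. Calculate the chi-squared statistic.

Under the 1:2:1 hypothesis (Σ ratio = 4, N = 143):
  red: 143 × 1/4 = 35.75
  roan: 143 × 2/4 = 71.5
  white: 143 × 1/4 = 35.75
χ² = Σ (O − E)² / E
  red: (39 − 35.75)² / 35.75 = 0.2955
  roan: (68 − 71.5)² / 71.5 = 0.1713
  white: (36 − 35.75)² / 35.75 = 0.0017
χ² = 0.2955 + 0.1713 + 0.0017 = 0.4685 ≈ 0.469

0.469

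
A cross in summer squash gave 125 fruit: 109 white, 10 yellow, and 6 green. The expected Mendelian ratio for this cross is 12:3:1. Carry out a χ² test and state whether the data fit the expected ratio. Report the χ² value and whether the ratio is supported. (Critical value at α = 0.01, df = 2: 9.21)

10.605; not consistent

The 12:3:1 ratio has 16 parts, so with N = 125 the expected counts are:
  white: 125 × 12/16 = 93.75
  yellow: 125 × 3/16 = 23.4375
  green: 125 × 1/16 = 7.8125
χ² = Σ (O − E)² / E
  white: (109 − 93.75)² / 93.75 = 2.4807
  yellow: (10 − 23.4375)² / 23.4375 = 7.7042
  green: (6 − 7.8125)² / 7.8125 = 0.4205
χ² = 2.4807 + 7.7042 + 0.4205 = 10.6054 ≈ 10.605
Degrees of freedom = 3 − 1 = 2; critical value at α = 0.01 is 9.21.
Since 10.605 > 9.21, we reject the null hypothesis — the data do not fit the 12:3:1 ratio.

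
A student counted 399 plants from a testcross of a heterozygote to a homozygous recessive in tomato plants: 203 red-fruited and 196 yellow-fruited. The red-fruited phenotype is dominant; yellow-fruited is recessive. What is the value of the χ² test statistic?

0.123

A testcross of a heterozygote (Aa × aa) gives a 1:1 phenotypic ratio.
Under the 1:1 hypothesis (Σ ratio = 2, N = 399):
  red-fruited: 399 × 1/2 = 199.5
  yellow-fruited: 399 × 1/2 = 199.5
χ² = Σ (O − E)² / E
  red-fruited: (203 − 199.5)² / 199.5 = 0.0614
  yellow-fruited: (196 − 199.5)² / 199.5 = 0.0614
χ² = 0.0614 + 0.0614 = 0.1228 ≈ 0.123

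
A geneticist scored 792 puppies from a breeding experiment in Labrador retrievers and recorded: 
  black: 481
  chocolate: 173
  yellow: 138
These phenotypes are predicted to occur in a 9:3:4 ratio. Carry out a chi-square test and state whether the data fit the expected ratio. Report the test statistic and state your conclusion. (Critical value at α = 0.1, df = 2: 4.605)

Under the 9:3:4 hypothesis (Σ ratio = 16, N = 792):
  black: 792 × 9/16 = 445.5
  chocolate: 792 × 3/16 = 148.5
  yellow: 792 × 4/16 = 198
χ² = Σ (O − E)² / E
  black: (481 − 445.5)² / 445.5 = 2.8288
  chocolate: (173 − 148.5)² / 148.5 = 4.0421
  yellow: (138 − 198)² / 198 = 18.1818
χ² = 2.8288 + 4.0421 + 18.1818 = 25.0527 ≈ 25.053
Degrees of freedom = 3 − 1 = 2; critical value at α = 0.1 is 4.605.
Since 25.053 > 4.605, we reject the null hypothesis — the data do not fit the 9:3:4 ratio.

25.053; not consistent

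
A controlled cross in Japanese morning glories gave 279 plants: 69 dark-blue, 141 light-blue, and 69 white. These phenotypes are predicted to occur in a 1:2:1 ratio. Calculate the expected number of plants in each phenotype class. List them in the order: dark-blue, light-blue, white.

Expected counts for N = 279 under a 1:2:1 ratio (total parts = 4):
  dark-blue: 279 × 1/4 = 69.75
  light-blue: 279 × 2/4 = 139.5
  white: 279 × 1/4 = 69.75

69.75, 139.5, 69.75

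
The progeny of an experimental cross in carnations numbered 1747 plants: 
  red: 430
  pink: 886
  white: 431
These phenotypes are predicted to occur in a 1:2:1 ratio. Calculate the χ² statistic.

Under the 1:2:1 hypothesis (Σ ratio = 4, N = 1747):
  red: 1747 × 1/4 = 436.75
  pink: 1747 × 2/4 = 873.5
  white: 1747 × 1/4 = 436.75
χ² = Σ (O − E)² / E
  red: (430 − 436.75)² / 436.75 = 0.1043
  pink: (886 − 873.5)² / 873.5 = 0.1789
  white: (431 − 436.75)² / 436.75 = 0.0757
χ² = 0.1043 + 0.1789 + 0.0757 = 0.3589 ≈ 0.359

0.359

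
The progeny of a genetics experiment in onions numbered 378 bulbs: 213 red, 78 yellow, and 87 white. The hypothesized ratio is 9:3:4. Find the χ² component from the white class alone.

0.595

Under the 9:3:4 hypothesis (Σ ratio = 16, N = 378):
  red: 378 × 9/16 = 212.625
  yellow: 378 × 3/16 = 70.875
  white: 378 × 4/16 = 94.5
Contribution of white: (87 − 94.5)² / 94.5 = 0.5952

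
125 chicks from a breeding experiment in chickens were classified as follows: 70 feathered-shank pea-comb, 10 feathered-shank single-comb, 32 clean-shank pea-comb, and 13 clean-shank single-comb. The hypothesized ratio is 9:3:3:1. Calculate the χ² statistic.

Total ratio parts = 16. Expected numbers out of 125:
  feathered-shank pea-comb: 125 × 9/16 = 70.3125
  feathered-shank single-comb: 125 × 3/16 = 23.4375
  clean-shank pea-comb: 125 × 3/16 = 23.4375
  clean-shank single-comb: 125 × 1/16 = 7.8125
χ² = Σ (O − E)² / E
  feathered-shank pea-comb: (70 − 70.3125)² / 70.3125 = 0.0014
  feathered-shank single-comb: (10 − 23.4375)² / 23.4375 = 7.7042
  clean-shank pea-comb: (32 − 23.4375)² / 23.4375 = 3.1282
  clean-shank single-comb: (13 − 7.8125)² / 7.8125 = 3.4445
χ² = 0.0014 + 7.7042 + 3.1282 + 3.4445 = 14.2783 ≈ 14.278

14.278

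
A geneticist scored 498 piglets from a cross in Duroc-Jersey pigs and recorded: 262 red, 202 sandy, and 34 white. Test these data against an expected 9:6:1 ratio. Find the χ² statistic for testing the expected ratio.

The 9:6:1 ratio has 16 parts, so with N = 498 the expected counts are:
  red: 498 × 9/16 = 280.125
  sandy: 498 × 6/16 = 186.75
  white: 498 × 1/16 = 31.125
χ² = Σ (O − E)² / E
  red: (262 − 280.125)² / 280.125 = 1.1727
  sandy: (202 − 186.75)² / 186.75 = 1.2453
  white: (34 − 31.125)² / 31.125 = 0.2656
χ² = 1.1727 + 1.2453 + 0.2656 = 2.6836 ≈ 2.684

2.684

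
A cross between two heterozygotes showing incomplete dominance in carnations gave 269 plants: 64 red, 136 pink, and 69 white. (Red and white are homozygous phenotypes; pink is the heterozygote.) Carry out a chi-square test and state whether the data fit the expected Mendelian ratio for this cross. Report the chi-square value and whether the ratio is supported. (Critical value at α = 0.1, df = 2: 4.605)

0.219; consistent

With incomplete dominance, a heterozygote × heterozygote cross gives a 1:2:1 phenotypic ratio.
Total ratio parts = 4. Expected numbers out of 269:
  red: 269 × 1/4 = 67.25
  pink: 269 × 2/4 = 134.5
  white: 269 × 1/4 = 67.25
χ² = Σ (O − E)² / E
  red: (64 − 67.25)² / 67.25 = 0.1571
  pink: (136 − 134.5)² / 134.5 = 0.0167
  white: (69 − 67.25)² / 67.25 = 0.0455
χ² = 0.1571 + 0.0167 + 0.0455 = 0.2193 ≈ 0.219
Degrees of freedom = 3 − 1 = 2; critical value at α = 0.1 is 4.605.
Since 0.219 < 4.605, we fail to reject the null hypothesis — the data are consistent with the 1:2:1 ratio.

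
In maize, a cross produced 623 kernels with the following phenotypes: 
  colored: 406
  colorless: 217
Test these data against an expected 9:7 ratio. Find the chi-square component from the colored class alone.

8.810

Total ratio parts = 16. Expected numbers out of 623:
  colored: 623 × 9/16 = 350.4375
  colorless: 623 × 7/16 = 272.5625
Contribution of colored: (406 − 350.4375)² / 350.4375 = 8.8095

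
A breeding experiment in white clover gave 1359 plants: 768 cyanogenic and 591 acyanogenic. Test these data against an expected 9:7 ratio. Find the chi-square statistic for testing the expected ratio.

Under the 9:7 hypothesis (Σ ratio = 16, N = 1359):
  cyanogenic: 1359 × 9/16 = 764.4375
  acyanogenic: 1359 × 7/16 = 594.5625
χ² = Σ (O − E)² / E
  cyanogenic: (768 − 764.4375)² / 764.4375 = 0.0166
  acyanogenic: (591 − 594.5625)² / 594.5625 = 0.0213
χ² = 0.0166 + 0.0213 = 0.0379 ≈ 0.038

0.038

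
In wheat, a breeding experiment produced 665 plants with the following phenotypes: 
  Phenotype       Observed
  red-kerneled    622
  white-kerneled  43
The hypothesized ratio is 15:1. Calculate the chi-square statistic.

Total ratio parts = 16. Expected numbers out of 665:
  red-kerneled: 665 × 15/16 = 623.4375
  white-kerneled: 665 × 1/16 = 41.5625
χ² = Σ (O − E)² / E
  red-kerneled: (622 − 623.4375)² / 623.4375 = 0.0033
  white-kerneled: (43 − 41.5625)² / 41.5625 = 0.0497
χ² = 0.0033 + 0.0497 = 0.053

0.053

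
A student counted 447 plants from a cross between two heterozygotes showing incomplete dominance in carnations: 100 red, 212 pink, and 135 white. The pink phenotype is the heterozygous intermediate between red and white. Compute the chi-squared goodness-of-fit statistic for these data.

With incomplete dominance, a heterozygote × heterozygote cross gives a 1:2:1 phenotypic ratio.
The 1:2:1 ratio has 4 parts, so with N = 447 the expected counts are:
  red: 447 × 1/4 = 111.75
  pink: 447 × 2/4 = 223.5
  white: 447 × 1/4 = 111.75
χ² = Σ (O − E)² / E
  red: (100 − 111.75)² / 111.75 = 1.2355
  pink: (212 − 223.5)² / 223.5 = 0.5917
  white: (135 − 111.75)² / 111.75 = 4.8372
χ² = 1.2355 + 0.5917 + 4.8372 = 6.6644 ≈ 6.664

6.664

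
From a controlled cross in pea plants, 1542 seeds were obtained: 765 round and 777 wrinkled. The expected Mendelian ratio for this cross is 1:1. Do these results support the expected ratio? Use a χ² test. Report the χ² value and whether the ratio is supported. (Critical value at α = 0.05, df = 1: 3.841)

Total ratio parts = 2. Expected numbers out of 1542:
  round: 1542 × 1/2 = 771
  wrinkled: 1542 × 1/2 = 771
χ² = Σ (O − E)² / E
  round: (765 − 771)² / 771 = 0.0467
  wrinkled: (777 − 771)² / 771 = 0.0467
χ² = 0.0467 + 0.0467 = 0.0934 ≈ 0.093
Degrees of freedom = 2 − 1 = 1; critical value at α = 0.05 is 3.841.
Since 0.093 < 3.841, we fail to reject the null hypothesis — the data are consistent with the 1:1 ratio.

0.093; consistent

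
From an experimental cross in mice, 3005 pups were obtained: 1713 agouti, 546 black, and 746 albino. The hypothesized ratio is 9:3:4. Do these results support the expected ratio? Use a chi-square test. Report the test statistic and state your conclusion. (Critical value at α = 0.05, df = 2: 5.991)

The 9:3:4 ratio has 16 parts, so with N = 3005 the expected counts are:
  agouti: 3005 × 9/16 = 1690.3125
  black: 3005 × 3/16 = 563.4375
  albino: 3005 × 4/16 = 751.25
χ² = Σ (O − E)² / E
  agouti: (1713 − 1690.3125)² / 1690.3125 = 0.3045
  black: (546 − 563.4375)² / 563.4375 = 0.5397
  albino: (746 − 751.25)² / 751.25 = 0.0367
χ² = 0.3045 + 0.5397 + 0.0367 = 0.8809 ≈ 0.881
Degrees of freedom = 3 − 1 = 2; critical value at α = 0.05 is 5.991.
Since 0.881 < 5.991, we fail to reject the null hypothesis — the data are consistent with the 9:3:4 ratio.

0.881; consistent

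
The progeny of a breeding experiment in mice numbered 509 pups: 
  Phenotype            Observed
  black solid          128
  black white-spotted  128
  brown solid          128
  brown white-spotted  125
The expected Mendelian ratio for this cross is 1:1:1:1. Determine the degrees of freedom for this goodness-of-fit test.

A goodness-of-fit test with 4 phenotype classes has df = 4 − 1 = 3.

3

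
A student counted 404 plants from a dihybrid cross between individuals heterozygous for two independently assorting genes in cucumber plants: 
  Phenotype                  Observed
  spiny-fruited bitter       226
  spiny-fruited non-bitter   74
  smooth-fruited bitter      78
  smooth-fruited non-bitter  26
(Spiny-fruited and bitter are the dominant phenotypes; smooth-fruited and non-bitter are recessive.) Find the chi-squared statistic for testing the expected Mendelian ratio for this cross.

A dihybrid F₂ with independent assortment and complete dominance at both loci gives a 9:3:3:1 phenotypic ratio.
Expected counts for N = 404 under a 9:3:3:1 ratio (total parts = 16):
  spiny-fruited bitter: 404 × 9/16 = 227.25
  spiny-fruited non-bitter: 404 × 3/16 = 75.75
  smooth-fruited bitter: 404 × 3/16 = 75.75
  smooth-fruited non-bitter: 404 × 1/16 = 25.25
χ² = Σ (O − E)² / E
  spiny-fruited bitter: (226 − 227.25)² / 227.25 = 0.0069
  spiny-fruited non-bitter: (74 − 75.75)² / 75.75 = 0.0404
  smooth-fruited bitter: (78 − 75.75)² / 75.75 = 0.0668
  smooth-fruited non-bitter: (26 − 25.25)² / 25.25 = 0.0223
χ² = 0.0069 + 0.0404 + 0.0668 + 0.0223 = 0.1364 ≈ 0.136

0.136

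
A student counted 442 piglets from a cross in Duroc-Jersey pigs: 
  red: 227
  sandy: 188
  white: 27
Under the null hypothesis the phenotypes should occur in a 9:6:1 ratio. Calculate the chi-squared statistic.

Expected counts for N = 442 under a 9:6:1 ratio (total parts = 16):
  red: 442 × 9/16 = 248.625
  sandy: 442 × 6/16 = 165.75
  white: 442 × 1/16 = 27.625
χ² = Σ (O − E)² / E
  red: (227 − 248.625)² / 248.625 = 1.8809
  sandy: (188 − 165.75)² / 165.75 = 2.9868
  white: (27 − 27.625)² / 27.625 = 0.0141
χ² = 1.8809 + 2.9868 + 0.0141 = 4.8818 ≈ 4.882

4.882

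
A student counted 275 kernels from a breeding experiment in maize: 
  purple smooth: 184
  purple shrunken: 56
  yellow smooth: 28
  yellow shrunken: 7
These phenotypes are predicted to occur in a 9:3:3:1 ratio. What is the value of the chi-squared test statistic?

Total ratio parts = 16. Expected numbers out of 275:
  purple smooth: 275 × 9/16 = 154.6875
  purple shrunken: 275 × 3/16 = 51.5625
  yellow smooth: 275 × 3/16 = 51.5625
  yellow shrunken: 275 × 1/16 = 17.1875
χ² = Σ (O − E)² / E
  purple smooth: (184 − 154.6875)² / 154.6875 = 5.5546
  purple shrunken: (56 − 51.5625)² / 51.5625 = 0.3819
  yellow smooth: (28 − 51.5625)² / 51.5625 = 10.7673
  yellow shrunken: (7 − 17.1875)² / 17.1875 = 6.0384
χ² = 5.5546 + 0.3819 + 10.7673 + 6.0384 = 22.7422 ≈ 22.742

22.742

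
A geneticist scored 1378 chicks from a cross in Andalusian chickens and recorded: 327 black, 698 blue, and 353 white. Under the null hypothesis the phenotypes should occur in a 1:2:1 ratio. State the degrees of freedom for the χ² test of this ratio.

2

A goodness-of-fit test with 3 phenotype classes has df = 3 − 1 = 2.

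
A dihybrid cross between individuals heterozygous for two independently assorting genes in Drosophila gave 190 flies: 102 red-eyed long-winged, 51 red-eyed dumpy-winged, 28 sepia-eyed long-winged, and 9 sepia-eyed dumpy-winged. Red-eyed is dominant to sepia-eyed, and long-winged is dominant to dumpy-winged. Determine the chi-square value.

9.186

A dihybrid F₂ with independent assortment and complete dominance at both loci gives a 9:3:3:1 phenotypic ratio.
Under the 9:3:3:1 hypothesis (Σ ratio = 16, N = 190):
  red-eyed long-winged: 190 × 9/16 = 106.875
  red-eyed dumpy-winged: 190 × 3/16 = 35.625
  sepia-eyed long-winged: 190 × 3/16 = 35.625
  sepia-eyed dumpy-winged: 190 × 1/16 = 11.875
χ² = Σ (O − E)² / E
  red-eyed long-winged: (102 − 106.875)² / 106.875 = 0.2224
  red-eyed dumpy-winged: (51 − 35.625)² / 35.625 = 6.6355
  sepia-eyed long-winged: (28 − 35.625)² / 35.625 = 1.6320
  sepia-eyed dumpy-winged: (9 − 11.875)² / 11.875 = 0.6961
χ² = 0.2224 + 6.6355 + 1.6320 + 0.6961 = 9.186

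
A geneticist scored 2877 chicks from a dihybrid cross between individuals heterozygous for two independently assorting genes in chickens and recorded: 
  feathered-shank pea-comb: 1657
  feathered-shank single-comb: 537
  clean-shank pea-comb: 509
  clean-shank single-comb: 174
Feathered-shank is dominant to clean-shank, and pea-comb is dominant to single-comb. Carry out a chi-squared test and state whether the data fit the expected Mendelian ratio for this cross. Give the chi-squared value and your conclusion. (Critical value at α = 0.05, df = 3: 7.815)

2.841; consistent

A dihybrid F₂ with independent assortment and complete dominance at both loci gives a 9:3:3:1 phenotypic ratio.
Total ratio parts = 16. Expected numbers out of 2877:
  feathered-shank pea-comb: 2877 × 9/16 = 1618.3125
  feathered-shank single-comb: 2877 × 3/16 = 539.4375
  clean-shank pea-comb: 2877 × 3/16 = 539.4375
  clean-shank single-comb: 2877 × 1/16 = 179.8125
χ² = Σ (O − E)² / E
  feathered-shank pea-comb: (1657 − 1618.3125)² / 1618.3125 = 0.9249
  feathered-shank single-comb: (537 − 539.4375)² / 539.4375 = 0.0110
  clean-shank pea-comb: (509 − 539.4375)² / 539.4375 = 1.7174
  clean-shank single-comb: (174 − 179.8125)² / 179.8125 = 0.1879
χ² = 0.9249 + 0.0110 + 1.7174 + 0.1879 = 2.8412 ≈ 2.841
Degrees of freedom = 4 − 1 = 3; critical value at α = 0.05 is 7.815.
Since 2.841 < 7.815, we fail to reject the null hypothesis — the data are consistent with the 9:3:3:1 ratio.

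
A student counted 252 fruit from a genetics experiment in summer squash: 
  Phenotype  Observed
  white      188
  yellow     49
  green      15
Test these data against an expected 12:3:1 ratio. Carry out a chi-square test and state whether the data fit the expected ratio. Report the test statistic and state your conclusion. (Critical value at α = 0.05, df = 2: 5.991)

Under the 12:3:1 hypothesis (Σ ratio = 16, N = 252):
  white: 252 × 12/16 = 189
  yellow: 252 × 3/16 = 47.25
  green: 252 × 1/16 = 15.75
χ² = Σ (O − E)² / E
  white: (188 − 189)² / 189 = 0.0053
  yellow: (49 − 47.25)² / 47.25 = 0.0648
  green: (15 − 15.75)² / 15.75 = 0.0357
χ² = 0.0053 + 0.0648 + 0.0357 = 0.1058 ≈ 0.106
Degrees of freedom = 3 − 1 = 2; critical value at α = 0.05 is 5.991.
Since 0.106 < 5.991, we fail to reject the null hypothesis — the data are consistent with the 12:3:1 ratio.

0.106; consistent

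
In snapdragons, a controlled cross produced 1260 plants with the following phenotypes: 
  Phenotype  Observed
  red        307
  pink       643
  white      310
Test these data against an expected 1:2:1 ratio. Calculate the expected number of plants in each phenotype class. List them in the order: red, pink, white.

Under the 1:2:1 hypothesis (Σ ratio = 4, N = 1260):
  red: 1260 × 1/4 = 315
  pink: 1260 × 2/4 = 630
  white: 1260 × 1/4 = 315

315, 630, 315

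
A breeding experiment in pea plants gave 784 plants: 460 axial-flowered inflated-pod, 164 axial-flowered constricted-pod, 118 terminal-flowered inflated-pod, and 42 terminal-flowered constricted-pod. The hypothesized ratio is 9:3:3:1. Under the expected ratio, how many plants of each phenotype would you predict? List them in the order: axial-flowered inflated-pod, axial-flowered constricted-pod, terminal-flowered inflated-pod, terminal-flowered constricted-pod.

441, 147, 147, 49

Under the 9:3:3:1 hypothesis (Σ ratio = 16, N = 784):
  axial-flowered inflated-pod: 784 × 9/16 = 441
  axial-flowered constricted-pod: 784 × 3/16 = 147
  terminal-flowered inflated-pod: 784 × 3/16 = 147
  terminal-flowered constricted-pod: 784 × 1/16 = 49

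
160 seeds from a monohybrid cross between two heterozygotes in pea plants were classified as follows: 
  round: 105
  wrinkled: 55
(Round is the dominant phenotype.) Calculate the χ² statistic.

7.500

For a monohybrid cross between heterozygotes with complete dominance, the expected phenotypic ratio is 3:1.
Under the 3:1 hypothesis (Σ ratio = 4, N = 160):
  round: 160 × 3/4 = 120
  wrinkled: 160 × 1/4 = 40
χ² = Σ (O − E)² / E
  round: (105 − 120)² / 120 = 1.8750
  wrinkled: (55 − 40)² / 40 = 5.6250
χ² = 1.8750 + 5.6250 = 7.500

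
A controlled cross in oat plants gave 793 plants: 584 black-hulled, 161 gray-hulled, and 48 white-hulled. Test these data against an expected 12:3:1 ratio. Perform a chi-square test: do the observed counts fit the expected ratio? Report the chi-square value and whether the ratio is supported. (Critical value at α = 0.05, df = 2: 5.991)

Expected counts for N = 793 under a 12:3:1 ratio (total parts = 16):
  black-hulled: 793 × 12/16 = 594.75
  gray-hulled: 793 × 3/16 = 148.6875
  white-hulled: 793 × 1/16 = 49.5625
χ² = Σ (O − E)² / E
  black-hulled: (584 − 594.75)² / 594.75 = 0.1943
  gray-hulled: (161 − 148.6875)² / 148.6875 = 1.0196
  white-hulled: (48 − 49.5625)² / 49.5625 = 0.0493
χ² = 0.1943 + 1.0196 + 0.0493 = 1.2632 ≈ 1.263
Degrees of freedom = 3 − 1 = 2; critical value at α = 0.05 is 5.991.
Since 1.263 < 5.991, we fail to reject the null hypothesis — the data are consistent with the 12:3:1 ratio.

1.263; consistent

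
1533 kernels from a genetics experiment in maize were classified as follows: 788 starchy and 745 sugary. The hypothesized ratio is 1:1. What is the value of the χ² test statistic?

The 1:1 ratio has 2 parts, so with N = 1533 the expected counts are:
  starchy: 1533 × 1/2 = 766.5
  sugary: 1533 × 1/2 = 766.5
χ² = Σ (O − E)² / E
  starchy: (788 − 766.5)² / 766.5 = 0.6031
  sugary: (745 − 766.5)² / 766.5 = 0.6031
χ² = 0.6031 + 0.6031 = 1.2062 ≈ 1.206

1.206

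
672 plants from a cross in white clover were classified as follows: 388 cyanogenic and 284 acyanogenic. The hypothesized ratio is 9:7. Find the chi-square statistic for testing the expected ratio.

0.605

Under the 9:7 hypothesis (Σ ratio = 16, N = 672):
  cyanogenic: 672 × 9/16 = 378
  acyanogenic: 672 × 7/16 = 294
χ² = Σ (O − E)² / E
  cyanogenic: (388 − 378)² / 378 = 0.2646
  acyanogenic: (284 − 294)² / 294 = 0.3401
χ² = 0.2646 + 0.3401 = 0.6047 ≈ 0.605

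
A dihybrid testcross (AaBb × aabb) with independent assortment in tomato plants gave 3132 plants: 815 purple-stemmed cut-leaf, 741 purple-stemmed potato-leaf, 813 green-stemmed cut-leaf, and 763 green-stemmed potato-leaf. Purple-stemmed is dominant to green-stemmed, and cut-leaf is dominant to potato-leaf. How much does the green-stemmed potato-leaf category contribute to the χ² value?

A dihybrid testcross with independent assortment gives a 1:1:1:1 ratio.
Under the 1:1:1:1 hypothesis (Σ ratio = 4, N = 3132):
  purple-stemmed cut-leaf: 3132 × 1/4 = 783
  purple-stemmed potato-leaf: 3132 × 1/4 = 783
  green-stemmed cut-leaf: 3132 × 1/4 = 783
  green-stemmed potato-leaf: 3132 × 1/4 = 783
Contribution of green-stemmed potato-leaf: (763 − 783)² / 783 = 0.5109

0.511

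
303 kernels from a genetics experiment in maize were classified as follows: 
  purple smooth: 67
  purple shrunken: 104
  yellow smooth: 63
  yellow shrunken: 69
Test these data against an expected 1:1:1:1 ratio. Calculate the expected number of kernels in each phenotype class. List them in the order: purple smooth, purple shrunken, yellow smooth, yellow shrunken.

75.75, 75.75, 75.75, 75.75

Expected counts for N = 303 under a 1:1:1:1 ratio (total parts = 4):
  purple smooth: 303 × 1/4 = 75.75
  purple shrunken: 303 × 1/4 = 75.75
  yellow smooth: 303 × 1/4 = 75.75
  yellow shrunken: 303 × 1/4 = 75.75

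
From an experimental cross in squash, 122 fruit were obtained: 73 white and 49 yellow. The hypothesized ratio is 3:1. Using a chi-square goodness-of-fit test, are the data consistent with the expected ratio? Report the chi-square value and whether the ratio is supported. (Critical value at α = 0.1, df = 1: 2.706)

14.962; not consistent

Under the 3:1 hypothesis (Σ ratio = 4, N = 122):
  white: 122 × 3/4 = 91.5
  yellow: 122 × 1/4 = 30.5
χ² = Σ (O − E)² / E
  white: (73 − 91.5)² / 91.5 = 3.7404
  yellow: (49 − 30.5)² / 30.5 = 11.2213
χ² = 3.7404 + 11.2213 = 14.9617 ≈ 14.962
Degrees of freedom = 2 − 1 = 1; critical value at α = 0.1 is 2.706.
Since 14.962 > 2.706, we reject the null hypothesis — the data do not fit the 3:1 ratio.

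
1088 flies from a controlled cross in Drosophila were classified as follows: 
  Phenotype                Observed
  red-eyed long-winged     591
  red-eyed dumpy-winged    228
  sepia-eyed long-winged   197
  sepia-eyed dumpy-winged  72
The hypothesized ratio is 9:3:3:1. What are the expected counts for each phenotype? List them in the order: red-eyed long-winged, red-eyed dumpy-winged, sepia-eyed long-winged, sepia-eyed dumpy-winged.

Under the 9:3:3:1 hypothesis (Σ ratio = 16, N = 1088):
  red-eyed long-winged: 1088 × 9/16 = 612
  red-eyed dumpy-winged: 1088 × 3/16 = 204
  sepia-eyed long-winged: 1088 × 3/16 = 204
  sepia-eyed dumpy-winged: 1088 × 1/16 = 68

612, 204, 204, 68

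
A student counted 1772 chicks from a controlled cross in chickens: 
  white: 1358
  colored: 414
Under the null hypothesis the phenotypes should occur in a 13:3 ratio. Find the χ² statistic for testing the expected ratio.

The 13:3 ratio has 16 parts, so with N = 1772 the expected counts are:
  white: 1772 × 13/16 = 1439.75
  colored: 1772 × 3/16 = 332.25
χ² = Σ (O − E)² / E
  white: (1358 − 1439.75)² / 1439.75 = 4.6418
  colored: (414 − 332.25)² / 332.25 = 20.1146
χ² = 4.6418 + 20.1146 = 24.7564 ≈ 24.756

24.756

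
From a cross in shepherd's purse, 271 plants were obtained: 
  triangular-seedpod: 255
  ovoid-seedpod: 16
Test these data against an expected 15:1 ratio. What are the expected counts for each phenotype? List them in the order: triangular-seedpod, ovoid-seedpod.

254.0625, 16.9375

Total ratio parts = 16. Expected numbers out of 271:
  triangular-seedpod: 271 × 15/16 = 254.0625
  ovoid-seedpod: 271 × 1/16 = 16.9375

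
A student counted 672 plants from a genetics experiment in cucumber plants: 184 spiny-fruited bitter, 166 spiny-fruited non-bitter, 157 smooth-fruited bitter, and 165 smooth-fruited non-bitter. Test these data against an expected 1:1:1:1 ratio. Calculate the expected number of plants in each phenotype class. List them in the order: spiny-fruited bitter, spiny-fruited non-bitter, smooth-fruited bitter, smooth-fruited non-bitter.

Total ratio parts = 4. Expected numbers out of 672:
  spiny-fruited bitter: 672 × 1/4 = 168
  spiny-fruited non-bitter: 672 × 1/4 = 168
  smooth-fruited bitter: 672 × 1/4 = 168
  smooth-fruited non-bitter: 672 × 1/4 = 168

168, 168, 168, 168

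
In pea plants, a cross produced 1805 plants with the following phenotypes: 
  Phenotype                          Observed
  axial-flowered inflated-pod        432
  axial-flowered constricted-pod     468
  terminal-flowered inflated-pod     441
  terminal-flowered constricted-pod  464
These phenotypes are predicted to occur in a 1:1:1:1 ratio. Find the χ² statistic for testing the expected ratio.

Expected counts for N = 1805 under a 1:1:1:1 ratio (total parts = 4):
  axial-flowered inflated-pod: 1805 × 1/4 = 451.25
  axial-flowered constricted-pod: 1805 × 1/4 = 451.25
  terminal-flowered inflated-pod: 1805 × 1/4 = 451.25
  terminal-flowered constricted-pod: 1805 × 1/4 = 451.25
χ² = Σ (O − E)² / E
  axial-flowered inflated-pod: (432 − 451.25)² / 451.25 = 0.8212
  axial-flowered constricted-pod: (468 − 451.25)² / 451.25 = 0.6217
  terminal-flowered inflated-pod: (441 − 451.25)² / 451.25 = 0.2328
  terminal-flowered constricted-pod: (464 − 451.25)² / 451.25 = 0.3602
χ² = 0.8212 + 0.6217 + 0.2328 + 0.3602 = 2.0359 ≈ 2.036

2.036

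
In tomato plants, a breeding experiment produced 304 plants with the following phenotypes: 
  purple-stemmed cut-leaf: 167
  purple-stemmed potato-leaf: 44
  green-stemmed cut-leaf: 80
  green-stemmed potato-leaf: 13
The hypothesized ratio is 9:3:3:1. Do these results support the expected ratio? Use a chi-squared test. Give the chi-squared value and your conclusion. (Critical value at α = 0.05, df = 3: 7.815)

14.234; not consistent

Under the 9:3:3:1 hypothesis (Σ ratio = 16, N = 304):
  purple-stemmed cut-leaf: 304 × 9/16 = 171
  purple-stemmed potato-leaf: 304 × 3/16 = 57
  green-stemmed cut-leaf: 304 × 3/16 = 57
  green-stemmed potato-leaf: 304 × 1/16 = 19
χ² = Σ (O − E)² / E
  purple-stemmed cut-leaf: (167 − 171)² / 171 = 0.0936
  purple-stemmed potato-leaf: (44 − 57)² / 57 = 2.9649
  green-stemmed cut-leaf: (80 − 57)² / 57 = 9.2807
  green-stemmed potato-leaf: (13 − 19)² / 19 = 1.8947
χ² = 0.0936 + 2.9649 + 9.2807 + 1.8947 = 14.2339 ≈ 14.234
Degrees of freedom = 4 − 1 = 3; critical value at α = 0.05 is 7.815.
Since 14.234 > 7.815, we reject the null hypothesis — the data do not fit the 9:3:3:1 ratio.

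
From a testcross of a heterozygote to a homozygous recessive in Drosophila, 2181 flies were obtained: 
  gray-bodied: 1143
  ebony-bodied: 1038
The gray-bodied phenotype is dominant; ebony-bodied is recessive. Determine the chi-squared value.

5.055

A testcross of a heterozygote (Aa × aa) gives a 1:1 phenotypic ratio.
Expected counts for N = 2181 under a 1:1 ratio (total parts = 2):
  gray-bodied: 2181 × 1/2 = 1090.5
  ebony-bodied: 2181 × 1/2 = 1090.5
χ² = Σ (O − E)² / E
  gray-bodied: (1143 − 1090.5)² / 1090.5 = 2.5275
  ebony-bodied: (1038 − 1090.5)² / 1090.5 = 2.5275
χ² = 2.5275 + 2.5275 = 5.055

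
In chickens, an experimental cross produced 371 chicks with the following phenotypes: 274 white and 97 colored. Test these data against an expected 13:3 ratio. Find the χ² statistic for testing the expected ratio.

13.320

The 13:3 ratio has 16 parts, so with N = 371 the expected counts are:
  white: 371 × 13/16 = 301.4375
  colored: 371 × 3/16 = 69.5625
χ² = Σ (O − E)² / E
  white: (274 − 301.4375)² / 301.4375 = 2.4974
  colored: (97 − 69.5625)² / 69.5625 = 10.8222
χ² = 2.4974 + 10.8222 = 13.3196 ≈ 13.320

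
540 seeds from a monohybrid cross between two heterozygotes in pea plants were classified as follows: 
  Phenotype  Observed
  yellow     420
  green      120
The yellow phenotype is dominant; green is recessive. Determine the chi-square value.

2.222

For a monohybrid cross between heterozygotes with complete dominance, the expected phenotypic ratio is 3:1.
The 3:1 ratio has 4 parts, so with N = 540 the expected counts are:
  yellow: 540 × 3/4 = 405
  green: 540 × 1/4 = 135
χ² = Σ (O − E)² / E
  yellow: (420 − 405)² / 405 = 0.5556
  green: (120 − 135)² / 135 = 1.6667
χ² = 0.5556 + 1.6667 = 2.2223 ≈ 2.222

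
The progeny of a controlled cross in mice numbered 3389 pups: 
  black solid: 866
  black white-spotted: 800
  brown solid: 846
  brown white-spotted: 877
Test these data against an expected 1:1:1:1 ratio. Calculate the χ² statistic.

4.096

Total ratio parts = 4. Expected numbers out of 3389:
  black solid: 3389 × 1/4 = 847.25
  black white-spotted: 3389 × 1/4 = 847.25
  brown solid: 3389 × 1/4 = 847.25
  brown white-spotted: 3389 × 1/4 = 847.25
χ² = Σ (O − E)² / E
  black solid: (866 − 847.25)² / 847.25 = 0.4149
  black white-spotted: (800 − 847.25)² / 847.25 = 2.6351
  brown solid: (846 − 847.25)² / 847.25 = 0.0018
  brown white-spotted: (877 − 847.25)² / 847.25 = 1.0446
χ² = 0.4149 + 2.6351 + 0.0018 + 1.0446 = 4.0964 ≈ 4.096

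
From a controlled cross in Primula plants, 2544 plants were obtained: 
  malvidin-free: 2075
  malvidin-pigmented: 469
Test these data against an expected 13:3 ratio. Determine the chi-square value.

0.165

Expected counts for N = 2544 under a 13:3 ratio (total parts = 16):
  malvidin-free: 2544 × 13/16 = 2067
  malvidin-pigmented: 2544 × 3/16 = 477
χ² = Σ (O − E)² / E
  malvidin-free: (2075 − 2067)² / 2067 = 0.0310
  malvidin-pigmented: (469 − 477)² / 477 = 0.1342
χ² = 0.0310 + 0.1342 = 0.1652 ≈ 0.165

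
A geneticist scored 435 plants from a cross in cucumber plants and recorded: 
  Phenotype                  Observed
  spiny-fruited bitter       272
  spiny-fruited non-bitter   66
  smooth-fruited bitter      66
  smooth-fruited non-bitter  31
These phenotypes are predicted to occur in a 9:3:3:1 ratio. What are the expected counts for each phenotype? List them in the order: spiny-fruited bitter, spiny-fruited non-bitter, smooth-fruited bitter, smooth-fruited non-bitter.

244.6875, 81.5625, 81.5625, 27.1875

Total ratio parts = 16. Expected numbers out of 435:
  spiny-fruited bitter: 435 × 9/16 = 244.6875
  spiny-fruited non-bitter: 435 × 3/16 = 81.5625
  smooth-fruited bitter: 435 × 3/16 = 81.5625
  smooth-fruited non-bitter: 435 × 1/16 = 27.1875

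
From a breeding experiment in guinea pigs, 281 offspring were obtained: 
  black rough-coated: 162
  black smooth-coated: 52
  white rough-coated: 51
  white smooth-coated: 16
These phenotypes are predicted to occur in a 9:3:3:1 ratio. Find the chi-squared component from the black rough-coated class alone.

0.098

The 9:3:3:1 ratio has 16 parts, so with N = 281 the expected counts are:
  black rough-coated: 281 × 9/16 = 158.0625
  black smooth-coated: 281 × 3/16 = 52.6875
  white rough-coated: 281 × 3/16 = 52.6875
  white smooth-coated: 281 × 1/16 = 17.5625
Contribution of black rough-coated: (162 − 158.0625)² / 158.0625 = 0.0981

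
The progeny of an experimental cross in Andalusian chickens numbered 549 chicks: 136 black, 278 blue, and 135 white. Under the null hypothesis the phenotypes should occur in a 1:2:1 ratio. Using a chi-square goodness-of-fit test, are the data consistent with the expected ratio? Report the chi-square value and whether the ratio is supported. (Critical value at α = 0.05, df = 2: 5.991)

0.093; consistent

Expected counts for N = 549 under a 1:2:1 ratio (total parts = 4):
  black: 549 × 1/4 = 137.25
  blue: 549 × 2/4 = 274.5
  white: 549 × 1/4 = 137.25
χ² = Σ (O − E)² / E
  black: (136 − 137.25)² / 137.25 = 0.0114
  blue: (278 − 274.5)² / 274.5 = 0.0446
  white: (135 − 137.25)² / 137.25 = 0.0369
χ² = 0.0114 + 0.0446 + 0.0369 = 0.0929 ≈ 0.093
Degrees of freedom = 3 − 1 = 2; critical value at α = 0.05 is 5.991.
Since 0.093 < 5.991, we fail to reject the null hypothesis — the data are consistent with the 1:2:1 ratio.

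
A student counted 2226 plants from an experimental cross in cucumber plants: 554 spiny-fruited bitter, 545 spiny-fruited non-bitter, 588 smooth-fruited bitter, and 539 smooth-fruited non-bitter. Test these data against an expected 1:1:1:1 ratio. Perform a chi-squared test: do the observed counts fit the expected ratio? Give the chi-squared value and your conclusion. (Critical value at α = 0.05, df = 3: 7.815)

2.582; consistent

The 1:1:1:1 ratio has 4 parts, so with N = 2226 the expected counts are:
  spiny-fruited bitter: 2226 × 1/4 = 556.5
  spiny-fruited non-bitter: 2226 × 1/4 = 556.5
  smooth-fruited bitter: 2226 × 1/4 = 556.5
  smooth-fruited non-bitter: 2226 × 1/4 = 556.5
χ² = Σ (O − E)² / E
  spiny-fruited bitter: (554 − 556.5)² / 556.5 = 0.0112
  spiny-fruited non-bitter: (545 − 556.5)² / 556.5 = 0.2376
  smooth-fruited bitter: (588 − 556.5)² / 556.5 = 1.7830
  smooth-fruited non-bitter: (539 − 556.5)² / 556.5 = 0.5503
χ² = 0.0112 + 0.2376 + 1.7830 + 0.5503 = 2.5821 ≈ 2.582
Degrees of freedom = 4 − 1 = 3; critical value at α = 0.05 is 7.815.
Since 2.582 < 7.815, we fail to reject the null hypothesis — the data are consistent with the 1:1:1:1 ratio.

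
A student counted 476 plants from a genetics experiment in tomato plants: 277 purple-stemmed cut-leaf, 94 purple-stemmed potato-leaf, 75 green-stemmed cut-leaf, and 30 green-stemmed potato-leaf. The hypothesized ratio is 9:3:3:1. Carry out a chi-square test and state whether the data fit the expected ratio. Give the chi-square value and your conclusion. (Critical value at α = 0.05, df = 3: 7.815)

2.850; consistent

Under the 9:3:3:1 hypothesis (Σ ratio = 16, N = 476):
  purple-stemmed cut-leaf: 476 × 9/16 = 267.75
  purple-stemmed potato-leaf: 476 × 3/16 = 89.25
  green-stemmed cut-leaf: 476 × 3/16 = 89.25
  green-stemmed potato-leaf: 476 × 1/16 = 29.75
χ² = Σ (O − E)² / E
  purple-stemmed cut-leaf: (277 − 267.75)² / 267.75 = 0.3196
  purple-stemmed potato-leaf: (94 − 89.25)² / 89.25 = 0.2528
  green-stemmed cut-leaf: (75 − 89.25)² / 89.25 = 2.2752
  green-stemmed potato-leaf: (30 − 29.75)² / 29.75 = 0.0021
χ² = 0.3196 + 0.2528 + 2.2752 + 0.0021 = 2.8497 ≈ 2.850
Degrees of freedom = 4 − 1 = 3; critical value at α = 0.05 is 7.815.
Since 2.850 < 7.815, we fail to reject the null hypothesis — the data are consistent with the 9:3:3:1 ratio.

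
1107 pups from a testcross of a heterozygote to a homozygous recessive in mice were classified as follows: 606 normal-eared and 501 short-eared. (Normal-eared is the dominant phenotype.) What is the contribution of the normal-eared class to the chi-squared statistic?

A testcross of a heterozygote (Aa × aa) gives a 1:1 phenotypic ratio.
Expected counts for N = 1107 under a 1:1 ratio (total parts = 2):
  normal-eared: 1107 × 1/2 = 553.5
  short-eared: 1107 × 1/2 = 553.5
Contribution of normal-eared: (606 − 553.5)² / 553.5 = 4.9797

4.980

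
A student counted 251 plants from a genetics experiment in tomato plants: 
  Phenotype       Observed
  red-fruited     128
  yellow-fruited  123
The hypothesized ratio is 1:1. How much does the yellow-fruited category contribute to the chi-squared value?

0.050

Under the 1:1 hypothesis (Σ ratio = 2, N = 251):
  red-fruited: 251 × 1/2 = 125.5
  yellow-fruited: 251 × 1/2 = 125.5
Contribution of yellow-fruited: (123 − 125.5)² / 125.5 = 0.0498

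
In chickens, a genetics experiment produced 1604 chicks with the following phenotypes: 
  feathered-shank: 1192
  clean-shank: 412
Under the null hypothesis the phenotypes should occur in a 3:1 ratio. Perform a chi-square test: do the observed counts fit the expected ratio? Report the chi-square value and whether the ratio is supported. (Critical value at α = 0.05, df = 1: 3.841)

Expected counts for N = 1604 under a 3:1 ratio (total parts = 4):
  feathered-shank: 1604 × 3/4 = 1203
  clean-shank: 1604 × 1/4 = 401
χ² = Σ (O − E)² / E
  feathered-shank: (1192 − 1203)² / 1203 = 0.1006
  clean-shank: (412 − 401)² / 401 = 0.3017
χ² = 0.1006 + 0.3017 = 0.4023 ≈ 0.402
Degrees of freedom = 2 − 1 = 1; critical value at α = 0.05 is 3.841.
Since 0.402 < 3.841, we fail to reject the null hypothesis — the data are consistent with the 3:1 ratio.

0.402; consistent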